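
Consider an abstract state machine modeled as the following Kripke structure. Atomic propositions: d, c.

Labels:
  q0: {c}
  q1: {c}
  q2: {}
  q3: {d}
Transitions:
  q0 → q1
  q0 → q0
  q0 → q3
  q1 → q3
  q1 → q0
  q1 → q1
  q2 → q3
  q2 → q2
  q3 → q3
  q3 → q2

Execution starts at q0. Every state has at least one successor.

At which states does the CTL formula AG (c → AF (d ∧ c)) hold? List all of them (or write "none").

{q2, q3}

States satisfying c → AF (d ∧ c): {q2, q3}.
States satisfying AG (c → AF (d ∧ c)): {q2, q3}.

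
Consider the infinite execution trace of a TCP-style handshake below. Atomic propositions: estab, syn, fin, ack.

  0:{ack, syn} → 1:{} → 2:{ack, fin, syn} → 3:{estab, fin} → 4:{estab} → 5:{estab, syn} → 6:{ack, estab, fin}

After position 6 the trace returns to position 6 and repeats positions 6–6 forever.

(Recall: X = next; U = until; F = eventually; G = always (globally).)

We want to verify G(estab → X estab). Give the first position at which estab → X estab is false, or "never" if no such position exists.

never

estab → X estab holds at every position 0..6, and those are all the positions the trace ever visits, so the invariant G(estab → X estab) is never violated.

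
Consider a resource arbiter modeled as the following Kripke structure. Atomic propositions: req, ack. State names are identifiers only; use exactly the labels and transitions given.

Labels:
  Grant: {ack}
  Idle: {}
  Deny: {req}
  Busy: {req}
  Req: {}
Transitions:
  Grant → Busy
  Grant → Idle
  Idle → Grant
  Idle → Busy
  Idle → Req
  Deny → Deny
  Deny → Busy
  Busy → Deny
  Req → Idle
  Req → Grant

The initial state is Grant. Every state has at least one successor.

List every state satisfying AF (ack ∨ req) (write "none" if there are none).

States satisfying ack ∨ req: {Grant, Deny, Busy}.
States satisfying AF (ack ∨ req): {Grant, Deny, Busy}.

{Grant, Deny, Busy}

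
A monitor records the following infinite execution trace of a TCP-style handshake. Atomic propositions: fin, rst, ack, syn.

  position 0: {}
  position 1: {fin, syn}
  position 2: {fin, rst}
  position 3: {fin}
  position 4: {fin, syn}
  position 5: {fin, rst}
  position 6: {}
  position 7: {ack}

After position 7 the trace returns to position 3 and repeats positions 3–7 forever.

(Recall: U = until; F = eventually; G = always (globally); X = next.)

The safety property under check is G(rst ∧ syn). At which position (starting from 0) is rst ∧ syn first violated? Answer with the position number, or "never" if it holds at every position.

At position 0 the labels are {}, so rst ∧ syn is false there. This is the first violation.

0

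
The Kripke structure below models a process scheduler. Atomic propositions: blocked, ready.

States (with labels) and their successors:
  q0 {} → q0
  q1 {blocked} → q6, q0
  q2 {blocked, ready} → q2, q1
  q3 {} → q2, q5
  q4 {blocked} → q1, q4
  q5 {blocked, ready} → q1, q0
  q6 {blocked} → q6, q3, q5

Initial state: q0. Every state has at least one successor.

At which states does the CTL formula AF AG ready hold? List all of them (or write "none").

States satisfying AG ready: ∅.
States satisfying AF AG ready: ∅.

none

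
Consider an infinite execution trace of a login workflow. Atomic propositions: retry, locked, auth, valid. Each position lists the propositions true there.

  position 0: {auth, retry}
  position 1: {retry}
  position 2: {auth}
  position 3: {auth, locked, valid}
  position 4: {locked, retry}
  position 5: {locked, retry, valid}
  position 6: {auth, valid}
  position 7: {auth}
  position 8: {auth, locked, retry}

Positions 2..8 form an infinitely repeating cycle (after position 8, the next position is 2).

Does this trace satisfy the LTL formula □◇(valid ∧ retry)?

Satisfied

◇(valid ∧ retry) holds at every position 0..8, and those are all positions ever visited, so □◇(valid ∧ retry) holds.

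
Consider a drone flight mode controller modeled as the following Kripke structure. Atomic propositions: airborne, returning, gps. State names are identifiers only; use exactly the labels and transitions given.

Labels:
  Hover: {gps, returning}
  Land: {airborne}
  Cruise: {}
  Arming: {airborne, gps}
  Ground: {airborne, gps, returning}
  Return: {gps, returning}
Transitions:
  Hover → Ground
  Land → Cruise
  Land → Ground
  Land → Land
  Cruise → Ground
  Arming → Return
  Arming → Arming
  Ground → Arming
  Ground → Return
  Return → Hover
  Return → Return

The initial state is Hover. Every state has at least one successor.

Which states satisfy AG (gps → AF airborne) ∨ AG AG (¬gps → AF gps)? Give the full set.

States satisfying gps → AF airborne: {Hover, Land, Cruise, Arming, Ground}.
States satisfying AG (gps → AF airborne): ∅.
States satisfying AG (¬gps → AF gps): {Hover, Cruise, Arming, Ground, Return}.
States satisfying AG AG (¬gps → AF gps): {Hover, Cruise, Arming, Ground, Return}.
States satisfying AG (gps → AF airborne) ∨ AG AG (¬gps → AF gps): {Hover, Cruise, Arming, Ground, Return}.

{Hover, Cruise, Arming, Ground, Return}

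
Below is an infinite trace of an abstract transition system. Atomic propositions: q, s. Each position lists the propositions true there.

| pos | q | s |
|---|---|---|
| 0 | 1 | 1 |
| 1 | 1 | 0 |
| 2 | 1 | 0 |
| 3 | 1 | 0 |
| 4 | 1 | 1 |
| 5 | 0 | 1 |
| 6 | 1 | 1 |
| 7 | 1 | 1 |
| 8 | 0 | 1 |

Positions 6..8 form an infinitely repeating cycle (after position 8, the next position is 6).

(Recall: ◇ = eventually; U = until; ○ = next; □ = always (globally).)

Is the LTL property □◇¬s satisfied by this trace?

◇¬s must hold at every position from 0 onward. It fails at position 4, so □◇¬s is false.

Does not hold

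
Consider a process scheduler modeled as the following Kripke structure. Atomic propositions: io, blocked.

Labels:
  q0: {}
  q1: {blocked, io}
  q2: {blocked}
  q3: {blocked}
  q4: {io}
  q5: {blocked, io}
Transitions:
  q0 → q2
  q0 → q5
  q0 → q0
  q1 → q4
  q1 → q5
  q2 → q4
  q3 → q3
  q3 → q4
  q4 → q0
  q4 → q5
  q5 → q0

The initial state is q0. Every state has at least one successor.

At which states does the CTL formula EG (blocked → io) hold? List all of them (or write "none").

States satisfying blocked → io: {q0, q1, q4, q5}.
States satisfying EG (blocked → io): {q0, q1, q4, q5}.

{q0, q1, q4, q5}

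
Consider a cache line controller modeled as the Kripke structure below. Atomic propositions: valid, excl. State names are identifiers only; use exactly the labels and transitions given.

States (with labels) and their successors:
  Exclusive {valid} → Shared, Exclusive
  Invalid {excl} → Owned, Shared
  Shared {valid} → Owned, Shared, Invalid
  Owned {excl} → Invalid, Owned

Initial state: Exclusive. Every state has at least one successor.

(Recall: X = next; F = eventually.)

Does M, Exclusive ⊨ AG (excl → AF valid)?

Does not hold

States satisfying excl → AF valid: {Exclusive, Shared}.
States satisfying AG (excl → AF valid): ∅.
Invalid is reachable from Exclusive and violates excl → AF valid, so AG fails at Exclusive.
Exclusive ∉ Sat(AG (excl → AF valid)).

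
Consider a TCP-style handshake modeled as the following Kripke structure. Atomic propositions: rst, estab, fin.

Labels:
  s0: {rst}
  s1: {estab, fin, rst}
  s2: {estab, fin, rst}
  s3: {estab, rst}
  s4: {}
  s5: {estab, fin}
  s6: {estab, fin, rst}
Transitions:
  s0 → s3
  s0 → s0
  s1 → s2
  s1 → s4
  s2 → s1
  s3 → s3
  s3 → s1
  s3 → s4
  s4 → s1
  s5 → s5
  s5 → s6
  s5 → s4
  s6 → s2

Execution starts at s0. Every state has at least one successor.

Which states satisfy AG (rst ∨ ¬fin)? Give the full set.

{s0, s1, s2, s3, s4, s6}

States satisfying rst ∨ ¬fin: {s0, s1, s2, s3, s4, s6}.
States satisfying AG (rst ∨ ¬fin): {s0, s1, s2, s3, s4, s6}.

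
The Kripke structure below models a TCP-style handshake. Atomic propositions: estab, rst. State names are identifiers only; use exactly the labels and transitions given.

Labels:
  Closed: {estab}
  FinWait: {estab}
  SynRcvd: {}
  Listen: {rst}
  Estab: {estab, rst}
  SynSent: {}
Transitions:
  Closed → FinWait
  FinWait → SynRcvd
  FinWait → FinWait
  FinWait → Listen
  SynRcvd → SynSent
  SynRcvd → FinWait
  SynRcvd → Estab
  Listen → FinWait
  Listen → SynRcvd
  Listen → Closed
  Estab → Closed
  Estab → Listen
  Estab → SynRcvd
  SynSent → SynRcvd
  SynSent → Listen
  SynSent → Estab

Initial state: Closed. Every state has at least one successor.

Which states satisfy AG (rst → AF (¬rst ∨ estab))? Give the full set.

{Closed, FinWait, SynRcvd, Listen, Estab, SynSent}

States satisfying rst → AF (¬rst ∨ estab): {Closed, FinWait, SynRcvd, Listen, Estab, SynSent}.
States satisfying AG (rst → AF (¬rst ∨ estab)): {Closed, FinWait, SynRcvd, Listen, Estab, SynSent}.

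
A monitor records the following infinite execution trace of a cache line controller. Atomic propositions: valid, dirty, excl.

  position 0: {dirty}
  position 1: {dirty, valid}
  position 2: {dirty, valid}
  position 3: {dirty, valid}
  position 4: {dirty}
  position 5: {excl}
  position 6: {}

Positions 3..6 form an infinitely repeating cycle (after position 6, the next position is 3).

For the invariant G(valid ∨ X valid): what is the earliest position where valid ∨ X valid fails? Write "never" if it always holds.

Check valid ∨ X valid at each position in order: 0 ✓, 1 ✓, 2 ✓, 3 ✓.
At position 4 the labels are {dirty} and the next position 5 has {excl}, so valid ∨ X valid is false there. This is the first violation.

4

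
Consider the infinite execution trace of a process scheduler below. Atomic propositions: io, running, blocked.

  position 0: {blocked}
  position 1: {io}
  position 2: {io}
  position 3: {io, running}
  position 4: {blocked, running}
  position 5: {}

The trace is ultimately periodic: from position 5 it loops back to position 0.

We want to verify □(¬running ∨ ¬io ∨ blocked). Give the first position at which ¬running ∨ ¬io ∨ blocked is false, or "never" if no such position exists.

Check ¬running ∨ ¬io ∨ blocked at each position in order: 0 ✓, 1 ✓, 2 ✓.
At position 3 the labels are {io, running}, so ¬running ∨ ¬io ∨ blocked is false there. This is the first violation.

3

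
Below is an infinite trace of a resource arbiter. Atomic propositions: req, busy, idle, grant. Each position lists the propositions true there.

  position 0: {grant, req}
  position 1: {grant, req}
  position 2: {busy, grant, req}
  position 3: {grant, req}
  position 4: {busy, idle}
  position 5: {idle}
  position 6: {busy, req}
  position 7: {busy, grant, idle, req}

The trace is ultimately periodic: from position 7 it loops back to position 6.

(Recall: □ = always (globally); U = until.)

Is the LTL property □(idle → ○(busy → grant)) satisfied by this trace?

Does not hold

idle → ○(busy → grant) must hold at every position from 0 onward. It fails at position 5, so □(idle → ○(busy → grant)) is false.
Positions where idle holds: 4, 5, 7.
Check ○(busy → grant) at each: 4→ok, 5→fails, 7→fails.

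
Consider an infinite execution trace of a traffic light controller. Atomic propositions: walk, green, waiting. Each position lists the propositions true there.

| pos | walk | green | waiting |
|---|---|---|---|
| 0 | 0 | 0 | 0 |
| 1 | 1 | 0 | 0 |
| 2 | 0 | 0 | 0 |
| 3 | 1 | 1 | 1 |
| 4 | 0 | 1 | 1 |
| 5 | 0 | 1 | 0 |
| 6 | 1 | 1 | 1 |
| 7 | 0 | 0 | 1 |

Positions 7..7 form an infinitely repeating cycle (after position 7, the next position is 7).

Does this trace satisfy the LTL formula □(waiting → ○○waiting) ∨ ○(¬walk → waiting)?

waiting → ○○waiting must hold at every position from 0 onward. It fails at position 3, so □(waiting → ○○waiting) is false.
Positions where waiting holds: 3, 4, 6, 7.
Check ○○waiting at each: 3→fails, 4→ok, 6→ok, 7→ok.
The position after 0 is 1; ¬walk → waiting is true there.
At position 0: □(waiting → ○○waiting) is false; ○(¬walk → waiting) is true; so □(waiting → ○○waiting) ∨ ○(¬walk → waiting) is true.

Yes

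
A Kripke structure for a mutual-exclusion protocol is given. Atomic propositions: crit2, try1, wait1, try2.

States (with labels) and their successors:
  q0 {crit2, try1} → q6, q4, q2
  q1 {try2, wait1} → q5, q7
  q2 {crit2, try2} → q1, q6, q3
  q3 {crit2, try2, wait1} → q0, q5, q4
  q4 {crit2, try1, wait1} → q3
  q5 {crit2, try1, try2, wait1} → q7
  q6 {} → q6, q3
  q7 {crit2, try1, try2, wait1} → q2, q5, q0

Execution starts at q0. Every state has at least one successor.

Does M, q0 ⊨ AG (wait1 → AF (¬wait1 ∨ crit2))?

States satisfying wait1 → AF (¬wait1 ∨ crit2): {q0, q1, q2, q3, q4, q5, q6, q7}.
States satisfying AG (wait1 → AF (¬wait1 ∨ crit2)): {q0, q1, q2, q3, q4, q5, q6, q7}.
Every state reachable from q0 satisfies wait1 → AF (¬wait1 ∨ crit2).
q0 ∈ Sat(AG (wait1 → AF (¬wait1 ∨ crit2))).

Yes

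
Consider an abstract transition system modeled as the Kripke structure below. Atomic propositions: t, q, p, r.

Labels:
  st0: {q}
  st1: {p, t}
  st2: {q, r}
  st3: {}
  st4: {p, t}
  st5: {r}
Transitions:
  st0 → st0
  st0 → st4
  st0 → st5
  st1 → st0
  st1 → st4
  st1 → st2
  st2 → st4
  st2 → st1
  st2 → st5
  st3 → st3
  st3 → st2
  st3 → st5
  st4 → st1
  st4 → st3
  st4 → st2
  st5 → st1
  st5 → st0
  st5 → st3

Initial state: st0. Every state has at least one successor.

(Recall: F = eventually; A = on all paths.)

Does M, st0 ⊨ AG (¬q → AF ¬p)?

Violated

States satisfying ¬q → AF ¬p: {st0, st2, st3, st5}.
States satisfying AG (¬q → AF ¬p): ∅.
st1 is reachable from st0 and violates ¬q → AF ¬p, so AG fails at st0.
st0 ∉ Sat(AG (¬q → AF ¬p)).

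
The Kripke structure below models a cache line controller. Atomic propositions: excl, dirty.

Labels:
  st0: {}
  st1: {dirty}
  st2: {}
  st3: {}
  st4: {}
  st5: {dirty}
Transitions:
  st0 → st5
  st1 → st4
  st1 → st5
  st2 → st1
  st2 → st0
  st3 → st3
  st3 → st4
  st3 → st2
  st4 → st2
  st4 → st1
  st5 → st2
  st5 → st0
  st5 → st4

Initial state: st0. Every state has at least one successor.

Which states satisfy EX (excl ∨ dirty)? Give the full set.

{st0, st1, st2, st4}

States satisfying excl ∨ dirty: {st1, st5}.
States satisfying EX (excl ∨ dirty): {st0, st1, st2, st4}.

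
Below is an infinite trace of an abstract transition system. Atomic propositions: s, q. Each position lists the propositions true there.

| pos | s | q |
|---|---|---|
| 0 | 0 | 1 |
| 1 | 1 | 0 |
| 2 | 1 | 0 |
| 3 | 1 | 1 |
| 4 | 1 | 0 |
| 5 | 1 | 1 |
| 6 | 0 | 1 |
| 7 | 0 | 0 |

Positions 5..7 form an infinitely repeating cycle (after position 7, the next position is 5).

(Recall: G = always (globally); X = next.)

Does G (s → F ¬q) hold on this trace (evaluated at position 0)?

Yes

s → F ¬q holds at every position 0..7, and those are all positions ever visited, so G (s → F ¬q) holds.
Positions where s holds: 1, 2, 3, 4, 5.
Check F ¬q at each: 1→ok, 2→ok, 3→ok, 4→ok, 5→ok.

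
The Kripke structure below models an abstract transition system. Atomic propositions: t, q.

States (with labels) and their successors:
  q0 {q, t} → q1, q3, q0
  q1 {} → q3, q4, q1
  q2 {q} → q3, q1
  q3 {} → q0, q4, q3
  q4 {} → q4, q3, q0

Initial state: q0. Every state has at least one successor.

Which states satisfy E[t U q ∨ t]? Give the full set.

{q0, q2}

States satisfying t: {q0}.
States satisfying q ∨ t: {q0, q2}.
States satisfying E[t U q ∨ t]: {q0, q2}.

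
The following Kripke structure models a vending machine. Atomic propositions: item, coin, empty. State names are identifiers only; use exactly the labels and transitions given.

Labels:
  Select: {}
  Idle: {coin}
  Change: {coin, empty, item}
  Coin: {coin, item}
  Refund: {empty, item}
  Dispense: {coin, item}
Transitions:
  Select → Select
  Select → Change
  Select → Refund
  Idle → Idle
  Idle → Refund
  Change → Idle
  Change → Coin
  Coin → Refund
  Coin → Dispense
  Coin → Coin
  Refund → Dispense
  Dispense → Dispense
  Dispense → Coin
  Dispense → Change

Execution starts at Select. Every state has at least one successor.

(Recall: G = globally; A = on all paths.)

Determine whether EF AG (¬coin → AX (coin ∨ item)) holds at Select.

Holds

States satisfying AG (¬coin → AX (coin ∨ item)): {Idle, Change, Coin, Refund, Dispense}.
States satisfying EF AG (¬coin → AX (coin ∨ item)): {Select, Idle, Change, Coin, Refund, Dispense}.
Some path from Select reaches a state where AG (¬coin → AX (coin ∨ item)) holds.
Select ∈ Sat(EF AG (¬coin → AX (coin ∨ item))).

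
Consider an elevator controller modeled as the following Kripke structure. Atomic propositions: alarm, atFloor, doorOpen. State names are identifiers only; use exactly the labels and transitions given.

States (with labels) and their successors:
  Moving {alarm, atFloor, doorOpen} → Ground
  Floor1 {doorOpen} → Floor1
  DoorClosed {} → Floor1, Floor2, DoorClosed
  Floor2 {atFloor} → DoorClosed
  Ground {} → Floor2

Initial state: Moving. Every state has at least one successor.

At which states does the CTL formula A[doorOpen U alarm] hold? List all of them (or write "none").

{Moving}

States satisfying doorOpen: {Moving, Floor1}.
States satisfying alarm: {Moving}.
States satisfying A[doorOpen U alarm]: {Moving}.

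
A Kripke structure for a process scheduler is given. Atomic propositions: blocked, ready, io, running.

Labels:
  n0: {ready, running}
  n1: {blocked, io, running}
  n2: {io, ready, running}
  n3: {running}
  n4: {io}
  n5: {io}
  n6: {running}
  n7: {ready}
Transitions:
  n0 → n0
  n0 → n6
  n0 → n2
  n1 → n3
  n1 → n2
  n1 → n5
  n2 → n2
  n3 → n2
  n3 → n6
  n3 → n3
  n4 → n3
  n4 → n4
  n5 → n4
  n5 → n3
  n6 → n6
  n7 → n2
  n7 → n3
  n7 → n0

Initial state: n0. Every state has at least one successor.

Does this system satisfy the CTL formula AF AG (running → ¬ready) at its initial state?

Violated

States satisfying AG (running → ¬ready): {n6}.
States satisfying AF AG (running → ¬ready): {n6}.
There is a path from n0 along which AG (running → ¬ready) never holds.
n0 ∉ Sat(AF AG (running → ¬ready)).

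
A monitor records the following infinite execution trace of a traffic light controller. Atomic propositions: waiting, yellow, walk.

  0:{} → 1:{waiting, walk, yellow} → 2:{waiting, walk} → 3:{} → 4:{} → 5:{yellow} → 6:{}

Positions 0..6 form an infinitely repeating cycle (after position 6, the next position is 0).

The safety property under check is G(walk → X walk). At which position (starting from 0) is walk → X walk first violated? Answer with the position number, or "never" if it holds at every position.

2

Check walk → X walk at each position in order: 0 ✓, 1 ✓.
At position 2 the labels are {waiting, walk} and the next position 3 has {}, so walk → X walk is false there. This is the first violation.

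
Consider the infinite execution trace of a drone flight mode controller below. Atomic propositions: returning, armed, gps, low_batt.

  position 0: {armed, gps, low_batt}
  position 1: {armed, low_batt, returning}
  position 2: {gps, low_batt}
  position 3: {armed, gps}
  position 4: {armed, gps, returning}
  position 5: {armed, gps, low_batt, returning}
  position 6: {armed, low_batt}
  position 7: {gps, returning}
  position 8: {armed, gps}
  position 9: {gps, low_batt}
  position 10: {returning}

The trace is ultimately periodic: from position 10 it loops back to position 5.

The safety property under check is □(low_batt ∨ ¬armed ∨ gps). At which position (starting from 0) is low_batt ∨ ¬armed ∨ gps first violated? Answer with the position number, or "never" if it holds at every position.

never

low_batt ∨ ¬armed ∨ gps holds at every position 0..10, and those are all the positions the trace ever visits, so the invariant □(low_batt ∨ ¬armed ∨ gps) is never violated.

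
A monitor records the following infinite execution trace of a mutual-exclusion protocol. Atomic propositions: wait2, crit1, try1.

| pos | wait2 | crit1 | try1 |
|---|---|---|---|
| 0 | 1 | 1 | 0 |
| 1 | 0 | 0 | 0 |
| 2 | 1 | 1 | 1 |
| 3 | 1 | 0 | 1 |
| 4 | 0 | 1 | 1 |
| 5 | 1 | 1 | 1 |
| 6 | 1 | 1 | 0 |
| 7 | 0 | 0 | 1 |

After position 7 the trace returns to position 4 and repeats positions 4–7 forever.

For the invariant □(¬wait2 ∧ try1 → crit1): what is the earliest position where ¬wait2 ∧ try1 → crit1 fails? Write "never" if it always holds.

7

Check ¬wait2 ∧ try1 → crit1 at each position in order: 0 ✓, 1 ✓, 2 ✓, 3 ✓, 4 ✓, 5 ✓, 6 ✓.
At position 7 the labels are {try1}, so ¬wait2 ∧ try1 → crit1 is false there. This is the first violation.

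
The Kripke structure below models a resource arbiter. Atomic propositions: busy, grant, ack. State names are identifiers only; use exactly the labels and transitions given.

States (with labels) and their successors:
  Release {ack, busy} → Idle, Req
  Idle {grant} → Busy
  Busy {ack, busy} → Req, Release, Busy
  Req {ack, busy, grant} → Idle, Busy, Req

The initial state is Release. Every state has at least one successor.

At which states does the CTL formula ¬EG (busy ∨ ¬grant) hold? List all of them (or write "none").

States satisfying busy ∨ ¬grant: {Release, Busy, Req}.
States satisfying EG (busy ∨ ¬grant): {Release, Busy, Req}.
States satisfying ¬EG (busy ∨ ¬grant): {Idle}.

{Idle}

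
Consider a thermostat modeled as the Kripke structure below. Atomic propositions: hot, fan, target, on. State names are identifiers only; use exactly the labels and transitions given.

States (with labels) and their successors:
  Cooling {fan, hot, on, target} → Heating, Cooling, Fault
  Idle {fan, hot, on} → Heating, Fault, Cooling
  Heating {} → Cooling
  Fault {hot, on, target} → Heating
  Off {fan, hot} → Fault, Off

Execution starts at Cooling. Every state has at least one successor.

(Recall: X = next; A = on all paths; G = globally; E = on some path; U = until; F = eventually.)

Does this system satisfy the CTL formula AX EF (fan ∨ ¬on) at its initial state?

Holds

States satisfying EF (fan ∨ ¬on): {Cooling, Idle, Heating, Fault, Off}.
States satisfying AX EF (fan ∨ ¬on): {Cooling, Idle, Heating, Fault, Off}.
Cooling ∈ Sat(AX EF (fan ∨ ¬on)).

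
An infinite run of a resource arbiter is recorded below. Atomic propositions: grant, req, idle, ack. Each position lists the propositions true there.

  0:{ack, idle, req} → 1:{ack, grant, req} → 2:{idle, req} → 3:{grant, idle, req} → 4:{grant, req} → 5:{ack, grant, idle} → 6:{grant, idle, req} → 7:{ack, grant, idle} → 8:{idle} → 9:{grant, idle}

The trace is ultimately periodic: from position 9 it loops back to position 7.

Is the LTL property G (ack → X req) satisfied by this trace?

No

ack → X req must hold at every position from 0 onward. It fails at position 7, so G (ack → X req) is false.
Positions where ack holds: 0, 1, 5, 7.
Check X req at each: 0→ok, 1→ok, 5→ok, 7→fails.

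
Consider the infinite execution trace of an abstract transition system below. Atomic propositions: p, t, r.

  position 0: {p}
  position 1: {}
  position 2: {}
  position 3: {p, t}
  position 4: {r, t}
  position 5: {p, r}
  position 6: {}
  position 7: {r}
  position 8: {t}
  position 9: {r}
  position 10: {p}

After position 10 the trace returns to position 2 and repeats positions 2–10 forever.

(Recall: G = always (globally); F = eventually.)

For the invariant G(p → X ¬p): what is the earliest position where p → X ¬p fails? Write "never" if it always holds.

p → X ¬p holds at every position 0..10, and those are all the positions the trace ever visits, so the invariant G(p → X ¬p) is never violated.

never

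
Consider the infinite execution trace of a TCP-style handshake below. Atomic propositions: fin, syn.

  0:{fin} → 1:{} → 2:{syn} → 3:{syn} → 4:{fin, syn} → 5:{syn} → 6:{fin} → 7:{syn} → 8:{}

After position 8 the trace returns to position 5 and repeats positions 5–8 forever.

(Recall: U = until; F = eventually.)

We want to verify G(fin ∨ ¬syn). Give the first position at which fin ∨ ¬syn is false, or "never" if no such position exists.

2

Check fin ∨ ¬syn at each position in order: 0 ✓, 1 ✓.
At position 2 the labels are {syn}, so fin ∨ ¬syn is false there. This is the first violation.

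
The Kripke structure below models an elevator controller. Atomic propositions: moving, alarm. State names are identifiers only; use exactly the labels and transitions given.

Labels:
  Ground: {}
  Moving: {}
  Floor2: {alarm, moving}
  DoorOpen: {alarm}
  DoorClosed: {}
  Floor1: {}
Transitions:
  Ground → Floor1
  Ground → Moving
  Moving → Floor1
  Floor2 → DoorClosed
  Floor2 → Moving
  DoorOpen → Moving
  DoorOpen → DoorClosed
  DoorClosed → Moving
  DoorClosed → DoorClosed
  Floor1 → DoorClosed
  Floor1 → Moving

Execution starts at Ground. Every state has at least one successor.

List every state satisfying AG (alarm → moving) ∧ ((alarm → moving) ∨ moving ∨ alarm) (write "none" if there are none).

{Ground, Moving, Floor2, DoorClosed, Floor1}

States satisfying alarm → moving: {Ground, Moving, Floor2, DoorClosed, Floor1}.
States satisfying AG (alarm → moving): {Ground, Moving, Floor2, DoorClosed, Floor1}.
States satisfying moving ∨ alarm: {Floor2, DoorOpen}.
States satisfying (alarm → moving) ∨ moving ∨ alarm: {Ground, Moving, Floor2, DoorOpen, DoorClosed, Floor1}.
States satisfying AG (alarm → moving) ∧ ((alarm → moving) ∨ moving ∨ alarm): {Ground, Moving, Floor2, DoorClosed, Floor1}.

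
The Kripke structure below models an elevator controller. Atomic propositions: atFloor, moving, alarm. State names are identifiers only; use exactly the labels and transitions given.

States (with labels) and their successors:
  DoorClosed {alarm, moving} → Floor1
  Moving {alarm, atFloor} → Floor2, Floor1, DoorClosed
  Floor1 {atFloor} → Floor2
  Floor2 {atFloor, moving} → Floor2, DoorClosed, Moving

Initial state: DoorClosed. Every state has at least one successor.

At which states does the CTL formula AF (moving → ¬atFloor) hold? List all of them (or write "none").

States satisfying moving → ¬atFloor: {DoorClosed, Moving, Floor1}.
States satisfying AF (moving → ¬atFloor): {DoorClosed, Moving, Floor1}.

{DoorClosed, Moving, Floor1}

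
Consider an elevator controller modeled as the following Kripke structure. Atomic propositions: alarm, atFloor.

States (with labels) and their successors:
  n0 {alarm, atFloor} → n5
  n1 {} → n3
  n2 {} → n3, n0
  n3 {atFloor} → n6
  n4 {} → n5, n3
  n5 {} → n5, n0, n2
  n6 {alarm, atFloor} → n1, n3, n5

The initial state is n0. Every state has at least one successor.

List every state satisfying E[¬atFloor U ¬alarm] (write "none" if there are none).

{n1, n2, n3, n4, n5}

States satisfying ¬atFloor: {n1, n2, n4, n5}.
States satisfying ¬alarm: {n1, n2, n3, n4, n5}.
States satisfying E[¬atFloor U ¬alarm]: {n1, n2, n3, n4, n5}.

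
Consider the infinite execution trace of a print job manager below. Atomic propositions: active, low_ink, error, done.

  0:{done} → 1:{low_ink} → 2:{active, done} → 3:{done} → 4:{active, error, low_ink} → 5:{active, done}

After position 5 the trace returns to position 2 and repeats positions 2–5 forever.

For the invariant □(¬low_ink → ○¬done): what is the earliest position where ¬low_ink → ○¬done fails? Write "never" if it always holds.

Check ¬low_ink → ○¬done at each position in order: 0 ✓, 1 ✓.
At position 2 the labels are {active, done} and the next position 3 has {done}, so ¬low_ink → ○¬done is false there. This is the first violation.

2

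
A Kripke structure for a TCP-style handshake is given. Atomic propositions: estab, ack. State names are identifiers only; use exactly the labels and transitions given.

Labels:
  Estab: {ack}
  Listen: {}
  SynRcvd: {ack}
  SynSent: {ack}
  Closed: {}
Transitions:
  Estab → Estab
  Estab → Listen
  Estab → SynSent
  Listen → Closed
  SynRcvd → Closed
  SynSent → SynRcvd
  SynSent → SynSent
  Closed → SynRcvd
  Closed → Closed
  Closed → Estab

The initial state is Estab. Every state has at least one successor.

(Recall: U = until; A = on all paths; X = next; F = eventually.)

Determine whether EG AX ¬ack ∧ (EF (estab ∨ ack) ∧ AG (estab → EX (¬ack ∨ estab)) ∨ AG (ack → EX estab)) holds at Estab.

States satisfying AX ¬ack: {Listen, SynRcvd}.
States satisfying EG AX ¬ack: ∅.
States satisfying estab ∨ ack: {Estab, SynRcvd, SynSent}.
States satisfying EF (estab ∨ ack): {Estab, Listen, SynRcvd, SynSent, Closed}.
States satisfying estab → EX (¬ack ∨ estab): {Estab, Listen, SynRcvd, SynSent, Closed}.
States satisfying AG (estab → EX (¬ack ∨ estab)): {Estab, Listen, SynRcvd, SynSent, Closed}.
States satisfying EF (estab ∨ ack) ∧ AG (estab → EX (¬ack ∨ estab)): {Estab, Listen, SynRcvd, SynSent, Closed}.
States satisfying ack → EX estab: {Listen, Closed}.
States satisfying AG (ack → EX estab): ∅.
States satisfying EG AX ¬ack ∧ (EF (estab ∨ ack) ∧ AG (estab → EX (¬ack ∨ estab)) ∨ AG (ack → EX estab)): ∅.
Estab ∉ Sat(EG AX ¬ack ∧ (EF (estab ∨ ack) ∧ AG (estab → EX (¬ack ∨ estab)) ∨ AG (ack → EX estab))).

Does not hold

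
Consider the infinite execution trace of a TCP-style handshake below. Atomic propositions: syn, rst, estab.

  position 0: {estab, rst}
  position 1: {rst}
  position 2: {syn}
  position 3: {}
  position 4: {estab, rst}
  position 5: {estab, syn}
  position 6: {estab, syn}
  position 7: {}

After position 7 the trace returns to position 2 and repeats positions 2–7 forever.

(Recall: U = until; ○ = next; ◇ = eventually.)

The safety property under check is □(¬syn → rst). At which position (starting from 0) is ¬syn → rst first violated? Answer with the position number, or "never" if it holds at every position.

3

Check ¬syn → rst at each position in order: 0 ✓, 1 ✓, 2 ✓.
At position 3 the labels are {}, so ¬syn → rst is false there. This is the first violation.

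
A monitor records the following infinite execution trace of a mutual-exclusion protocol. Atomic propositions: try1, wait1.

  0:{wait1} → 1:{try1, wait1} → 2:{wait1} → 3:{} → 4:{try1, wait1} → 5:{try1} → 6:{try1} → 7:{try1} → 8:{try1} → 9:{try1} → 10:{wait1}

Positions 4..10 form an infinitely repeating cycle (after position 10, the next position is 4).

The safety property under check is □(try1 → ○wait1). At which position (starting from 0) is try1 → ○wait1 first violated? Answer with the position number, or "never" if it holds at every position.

4

Check try1 → ○wait1 at each position in order: 0 ✓, 1 ✓, 2 ✓, 3 ✓.
At position 4 the labels are {try1, wait1} and the next position 5 has {try1}, so try1 → ○wait1 is false there. This is the first violation.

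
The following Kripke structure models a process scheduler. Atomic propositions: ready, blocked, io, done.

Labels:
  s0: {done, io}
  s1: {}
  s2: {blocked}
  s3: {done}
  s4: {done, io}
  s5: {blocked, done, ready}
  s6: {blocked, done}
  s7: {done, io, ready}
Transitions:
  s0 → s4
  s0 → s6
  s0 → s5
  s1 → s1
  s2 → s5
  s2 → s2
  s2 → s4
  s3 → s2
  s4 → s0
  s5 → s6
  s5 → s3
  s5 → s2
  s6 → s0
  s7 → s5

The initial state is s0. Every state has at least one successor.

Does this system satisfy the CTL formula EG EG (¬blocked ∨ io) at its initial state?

Satisfied

States satisfying EG (¬blocked ∨ io): {s0, s1, s4}.
States satisfying EG EG (¬blocked ∨ io): {s0, s1, s4}.
s0 ∈ Sat(EG EG (¬blocked ∨ io)).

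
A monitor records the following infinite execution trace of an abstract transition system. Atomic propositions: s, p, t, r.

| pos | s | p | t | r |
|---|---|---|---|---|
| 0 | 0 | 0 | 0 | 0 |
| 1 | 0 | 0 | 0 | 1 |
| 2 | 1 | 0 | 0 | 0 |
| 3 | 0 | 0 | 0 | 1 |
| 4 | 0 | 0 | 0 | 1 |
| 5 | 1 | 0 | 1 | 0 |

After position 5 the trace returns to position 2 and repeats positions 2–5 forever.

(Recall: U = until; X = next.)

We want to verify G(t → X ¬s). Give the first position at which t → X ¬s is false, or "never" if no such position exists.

Check t → X ¬s at each position in order: 0 ✓, 1 ✓, 2 ✓, 3 ✓, 4 ✓.
At position 5 the labels are {s, t} and the next position 2 has {s}, so t → X ¬s is false there. This is the first violation.

5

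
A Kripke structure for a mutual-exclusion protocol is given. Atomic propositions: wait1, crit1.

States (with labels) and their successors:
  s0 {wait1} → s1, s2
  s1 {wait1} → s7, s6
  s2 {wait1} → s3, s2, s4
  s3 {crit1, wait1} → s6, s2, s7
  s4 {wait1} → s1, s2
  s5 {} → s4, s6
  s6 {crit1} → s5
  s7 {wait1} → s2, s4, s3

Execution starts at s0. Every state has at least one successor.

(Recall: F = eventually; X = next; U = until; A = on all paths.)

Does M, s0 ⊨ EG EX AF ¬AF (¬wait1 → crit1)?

Violated

States satisfying EX AF ¬AF (¬wait1 → crit1): ∅.
States satisfying EG EX AF ¬AF (¬wait1 → crit1): ∅.
No suitable path/successor from s0 witnesses the formula.
s0 ∉ Sat(EG EX AF ¬AF (¬wait1 → crit1)).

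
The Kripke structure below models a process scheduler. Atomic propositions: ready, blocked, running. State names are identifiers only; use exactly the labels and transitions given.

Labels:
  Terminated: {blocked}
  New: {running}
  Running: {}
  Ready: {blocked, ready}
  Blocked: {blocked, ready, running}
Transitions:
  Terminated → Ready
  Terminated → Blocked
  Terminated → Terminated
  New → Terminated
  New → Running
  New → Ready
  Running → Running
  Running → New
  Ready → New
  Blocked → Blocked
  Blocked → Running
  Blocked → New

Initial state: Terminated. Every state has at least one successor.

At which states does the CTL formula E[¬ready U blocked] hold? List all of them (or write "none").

{Terminated, New, Running, Ready, Blocked}

States satisfying ¬ready: {Terminated, New, Running}.
States satisfying blocked: {Terminated, Ready, Blocked}.
States satisfying E[¬ready U blocked]: {Terminated, New, Running, Ready, Blocked}.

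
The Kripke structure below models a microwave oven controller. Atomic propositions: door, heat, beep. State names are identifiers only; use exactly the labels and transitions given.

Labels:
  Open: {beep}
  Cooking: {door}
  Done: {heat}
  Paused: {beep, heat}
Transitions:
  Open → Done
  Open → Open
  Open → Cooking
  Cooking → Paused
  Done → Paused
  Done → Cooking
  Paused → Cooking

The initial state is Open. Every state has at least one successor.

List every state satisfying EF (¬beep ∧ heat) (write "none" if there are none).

{Open, Done}

States satisfying ¬beep ∧ heat: {Done}.
States satisfying EF (¬beep ∧ heat): {Open, Done}.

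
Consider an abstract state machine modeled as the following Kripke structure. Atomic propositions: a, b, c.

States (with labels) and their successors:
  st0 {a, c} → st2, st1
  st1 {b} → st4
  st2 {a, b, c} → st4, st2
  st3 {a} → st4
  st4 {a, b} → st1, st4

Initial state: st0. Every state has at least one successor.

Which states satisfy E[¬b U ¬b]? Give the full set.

{st0, st3}

States satisfying ¬b: {st0, st3}.
States satisfying E[¬b U ¬b]: {st0, st3}.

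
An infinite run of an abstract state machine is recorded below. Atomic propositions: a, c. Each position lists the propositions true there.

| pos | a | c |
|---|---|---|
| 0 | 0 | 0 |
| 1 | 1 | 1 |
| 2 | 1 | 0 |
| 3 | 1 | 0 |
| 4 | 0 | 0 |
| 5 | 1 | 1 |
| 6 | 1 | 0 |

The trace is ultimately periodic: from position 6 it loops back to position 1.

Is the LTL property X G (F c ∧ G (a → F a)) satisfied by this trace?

The position after 0 is 1; G (F c ∧ G (a → F a)) is true there.

Yes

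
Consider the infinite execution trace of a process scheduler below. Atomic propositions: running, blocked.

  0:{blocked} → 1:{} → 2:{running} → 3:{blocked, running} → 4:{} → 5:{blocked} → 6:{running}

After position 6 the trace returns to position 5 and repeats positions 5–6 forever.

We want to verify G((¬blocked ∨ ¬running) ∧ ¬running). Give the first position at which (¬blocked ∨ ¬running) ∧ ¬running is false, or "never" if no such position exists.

2

Check (¬blocked ∨ ¬running) ∧ ¬running at each position in order: 0 ✓, 1 ✓.
At position 2 the labels are {running}, so (¬blocked ∨ ¬running) ∧ ¬running is false there. This is the first violation.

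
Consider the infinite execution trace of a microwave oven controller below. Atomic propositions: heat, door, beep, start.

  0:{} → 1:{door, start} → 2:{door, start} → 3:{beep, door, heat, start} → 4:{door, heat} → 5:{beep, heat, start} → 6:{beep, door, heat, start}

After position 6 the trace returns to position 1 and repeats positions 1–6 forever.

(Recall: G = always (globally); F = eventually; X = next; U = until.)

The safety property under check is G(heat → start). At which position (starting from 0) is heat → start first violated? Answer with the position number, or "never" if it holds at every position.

4

Check heat → start at each position in order: 0 ✓, 1 ✓, 2 ✓, 3 ✓.
At position 4 the labels are {door, heat}, so heat → start is false there. This is the first violation.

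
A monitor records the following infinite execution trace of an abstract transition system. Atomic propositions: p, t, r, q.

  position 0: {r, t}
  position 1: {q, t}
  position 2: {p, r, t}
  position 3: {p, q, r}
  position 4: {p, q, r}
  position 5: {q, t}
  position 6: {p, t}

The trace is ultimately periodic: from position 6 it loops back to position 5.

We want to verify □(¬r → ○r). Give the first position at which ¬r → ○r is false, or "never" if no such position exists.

Check ¬r → ○r at each position in order: 0 ✓, 1 ✓, 2 ✓, 3 ✓, 4 ✓.
At position 5 the labels are {q, t} and the next position 6 has {p, t}, so ¬r → ○r is false there. This is the first violation.

5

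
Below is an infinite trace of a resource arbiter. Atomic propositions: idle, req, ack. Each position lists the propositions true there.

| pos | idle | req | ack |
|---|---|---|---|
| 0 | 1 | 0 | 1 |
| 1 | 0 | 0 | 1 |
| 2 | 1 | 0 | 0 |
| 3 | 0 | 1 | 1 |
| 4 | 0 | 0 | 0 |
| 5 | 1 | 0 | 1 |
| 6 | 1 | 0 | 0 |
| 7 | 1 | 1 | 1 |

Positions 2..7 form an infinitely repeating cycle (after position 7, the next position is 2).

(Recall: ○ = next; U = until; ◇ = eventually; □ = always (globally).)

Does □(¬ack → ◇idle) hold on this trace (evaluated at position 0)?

Yes

¬ack → ◇idle holds at every position 0..7, and those are all positions ever visited, so □(¬ack → ◇idle) holds.
Positions where ¬ack holds: 2, 4, 6.
Check ◇idle at each: 2→ok, 4→ok, 6→ok.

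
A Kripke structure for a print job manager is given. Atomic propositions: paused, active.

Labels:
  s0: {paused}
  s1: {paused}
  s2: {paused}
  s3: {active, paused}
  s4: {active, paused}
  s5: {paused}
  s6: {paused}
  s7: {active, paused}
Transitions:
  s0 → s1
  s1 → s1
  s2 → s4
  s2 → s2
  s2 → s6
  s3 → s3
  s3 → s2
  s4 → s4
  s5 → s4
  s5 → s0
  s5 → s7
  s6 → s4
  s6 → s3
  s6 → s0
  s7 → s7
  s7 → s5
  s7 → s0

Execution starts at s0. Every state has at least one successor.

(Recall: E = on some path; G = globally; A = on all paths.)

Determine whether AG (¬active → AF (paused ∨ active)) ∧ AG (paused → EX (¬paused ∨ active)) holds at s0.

Violated

States satisfying ¬active → AF (paused ∨ active): {s0, s1, s2, s3, s4, s5, s6, s7}.
States satisfying AG (¬active → AF (paused ∨ active)): {s0, s1, s2, s3, s4, s5, s6, s7}.
States satisfying paused → EX (¬paused ∨ active): {s2, s3, s4, s5, s6, s7}.
States satisfying AG (paused → EX (¬paused ∨ active)): {s4}.
States satisfying AG (¬active → AF (paused ∨ active)) ∧ AG (paused → EX (¬paused ∨ active)): {s4}.
s0 ∉ Sat(AG (¬active → AF (paused ∨ active)) ∧ AG (paused → EX (¬paused ∨ active))).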